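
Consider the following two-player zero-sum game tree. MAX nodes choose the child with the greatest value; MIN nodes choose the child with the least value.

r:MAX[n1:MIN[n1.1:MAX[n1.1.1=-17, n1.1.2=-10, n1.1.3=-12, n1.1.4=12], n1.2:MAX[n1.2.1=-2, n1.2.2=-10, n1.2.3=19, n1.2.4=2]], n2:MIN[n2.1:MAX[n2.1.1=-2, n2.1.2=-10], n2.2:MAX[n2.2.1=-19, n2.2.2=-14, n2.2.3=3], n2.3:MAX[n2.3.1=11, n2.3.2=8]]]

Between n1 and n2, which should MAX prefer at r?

n1

n1.1 (MAX): max(-17, -10, -12, 12) = 12
n1.2 (MAX): max(-2, -10, 19, 2) = 19
n1 (MIN): min(12, 19) = 12
n2.1 (MAX): max(-2, -10) = -2
n2.2 (MAX): max(-19, -14, 3) = 3
n2.3 (MAX): max(11, 8) = 11
n2 (MIN): min(-2, 3, 11) = -2
MAX prefers the higher value; n1=12, n2=-2. n1 is better since 12 > -2.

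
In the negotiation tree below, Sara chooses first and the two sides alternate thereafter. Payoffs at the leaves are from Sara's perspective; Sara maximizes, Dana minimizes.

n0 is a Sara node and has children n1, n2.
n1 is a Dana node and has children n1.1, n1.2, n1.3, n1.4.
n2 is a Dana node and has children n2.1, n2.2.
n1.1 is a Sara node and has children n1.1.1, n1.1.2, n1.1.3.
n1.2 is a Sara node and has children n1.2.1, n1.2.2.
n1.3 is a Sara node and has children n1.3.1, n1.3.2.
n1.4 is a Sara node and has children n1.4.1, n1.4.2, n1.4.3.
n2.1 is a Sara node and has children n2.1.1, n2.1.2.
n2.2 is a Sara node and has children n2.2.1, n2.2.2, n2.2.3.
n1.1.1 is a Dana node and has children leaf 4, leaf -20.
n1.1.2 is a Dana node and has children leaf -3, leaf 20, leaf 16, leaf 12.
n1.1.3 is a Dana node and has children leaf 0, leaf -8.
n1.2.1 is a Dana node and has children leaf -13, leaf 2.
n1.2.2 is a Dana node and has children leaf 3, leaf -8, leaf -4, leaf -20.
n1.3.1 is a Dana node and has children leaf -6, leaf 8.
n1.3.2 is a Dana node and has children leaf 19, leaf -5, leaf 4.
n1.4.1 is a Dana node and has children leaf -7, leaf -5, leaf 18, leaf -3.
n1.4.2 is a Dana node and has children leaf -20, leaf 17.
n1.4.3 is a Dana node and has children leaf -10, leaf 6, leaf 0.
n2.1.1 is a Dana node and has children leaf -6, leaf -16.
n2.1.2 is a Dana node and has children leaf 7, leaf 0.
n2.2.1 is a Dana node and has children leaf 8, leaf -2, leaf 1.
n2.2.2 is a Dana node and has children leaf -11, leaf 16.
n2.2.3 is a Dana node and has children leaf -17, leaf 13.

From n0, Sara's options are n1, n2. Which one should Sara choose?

n1.1.1 (Dana): min(4, -20) = -20
n1.1.2 (Dana): min(-3, 20, 16, 12) = -3
n1.1.3 (Dana): min(0, -8) = -8
n1.1 (Sara): max(-20, -3, -8) = -3
n1.2.1 (Dana): min(-13, 2) = -13
n1.2.2 (Dana): min(3, -8, -4, -20) = -20
n1.2 (Sara): max(-13, -20) = -13
n1.3.1 (Dana): min(-6, 8) = -6
n1.3.2 (Dana): min(19, -5, 4) = -5
n1.3 (Sara): max(-6, -5) = -5
n1.4.1 (Dana): min(-7, -5, 18, -3) = -7
n1.4.2 (Dana): min(-20, 17) = -20
n1.4.3 (Dana): min(-10, 6, 0) = -10
n1.4 (Sara): max(-7, -20, -10) = -7
n1 (Dana): min(-3, -13, -5, -7) = -13
n2.1.1 (Dana): min(-6, -16) = -16
n2.1.2 (Dana): min(7, 0) = 0
n2.1 (Sara): max(-16, 0) = 0
n2.2.1 (Dana): min(8, -2, 1) = -2
n2.2.2 (Dana): min(-11, 16) = -11
n2.2.3 (Dana): min(-17, 13) = -17
n2.2 (Sara): max(-2, -11, -17) = -2
n2 (Dana): min(0, -2) = -2
n0 (Sara): max(-13, -2) = -2
Sara at n0 wants the highest of {n1=-13, n2=-2}, so chooses n2.

n2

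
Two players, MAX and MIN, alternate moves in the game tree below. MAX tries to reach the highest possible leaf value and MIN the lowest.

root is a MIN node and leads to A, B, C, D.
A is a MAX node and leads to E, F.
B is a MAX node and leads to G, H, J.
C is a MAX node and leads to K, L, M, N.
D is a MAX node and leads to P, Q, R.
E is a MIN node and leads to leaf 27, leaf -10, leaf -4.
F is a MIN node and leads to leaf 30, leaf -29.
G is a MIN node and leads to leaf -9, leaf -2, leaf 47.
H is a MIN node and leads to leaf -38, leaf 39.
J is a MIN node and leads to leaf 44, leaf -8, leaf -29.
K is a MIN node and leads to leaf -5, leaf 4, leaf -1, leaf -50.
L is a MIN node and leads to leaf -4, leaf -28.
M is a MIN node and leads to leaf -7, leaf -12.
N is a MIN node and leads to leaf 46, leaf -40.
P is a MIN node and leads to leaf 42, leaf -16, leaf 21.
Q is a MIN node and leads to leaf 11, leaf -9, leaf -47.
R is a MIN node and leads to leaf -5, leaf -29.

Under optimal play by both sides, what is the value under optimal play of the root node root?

E (MIN): min(27, -10, -4) = -10
F (MIN): min(30, -29) = -29
A (MAX): max(-10, -29) = -10
G (MIN): min(-9, -2, 47) = -9
H (MIN): min(-38, 39) = -38
J (MIN): min(44, -8, -29) = -29
B (MAX): max(-9, -38, -29) = -9
K (MIN): min(-5, 4, -1, -50) = -50
L (MIN): min(-4, -28) = -28
M (MIN): min(-7, -12) = -12
N (MIN): min(46, -40) = -40
C (MAX): max(-50, -28, -12, -40) = -12
P (MIN): min(42, -16, 21) = -16
Q (MIN): min(11, -9, -47) = -47
R (MIN): min(-5, -29) = -29
D (MAX): max(-16, -47, -29) = -16
root (MIN): min(-10, -9, -12, -16) = -16

-16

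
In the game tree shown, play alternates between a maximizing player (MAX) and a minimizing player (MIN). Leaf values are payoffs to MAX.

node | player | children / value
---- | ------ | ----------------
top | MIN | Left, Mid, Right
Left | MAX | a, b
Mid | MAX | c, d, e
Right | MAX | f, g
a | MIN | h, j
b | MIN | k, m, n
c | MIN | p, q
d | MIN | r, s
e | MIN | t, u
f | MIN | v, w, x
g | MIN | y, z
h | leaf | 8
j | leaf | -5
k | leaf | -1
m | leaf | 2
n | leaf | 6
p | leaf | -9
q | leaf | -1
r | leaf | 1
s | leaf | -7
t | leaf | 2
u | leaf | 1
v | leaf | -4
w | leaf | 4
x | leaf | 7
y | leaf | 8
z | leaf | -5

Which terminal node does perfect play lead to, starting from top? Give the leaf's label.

a (MIN): min(8, -5) = -5
b (MIN): min(-1, 2, 6) = -1
Left (MAX): max(-5, -1) = -1
c (MIN): min(-9, -1) = -9
d (MIN): min(1, -7) = -7
e (MIN): min(2, 1) = 1
Mid (MAX): max(-9, -7, 1) = 1
f (MIN): min(-4, 4, 7) = -4
g (MIN): min(8, -5) = -5
Right (MAX): max(-4, -5) = -4
top (MIN): min(-1, 1, -4) = -4
At top, MIN picks Right (lowest: -4).
At Right, MAX picks f (highest: -4).
At f, MIN picks v (lowest: -4).
Terminal value -4.

v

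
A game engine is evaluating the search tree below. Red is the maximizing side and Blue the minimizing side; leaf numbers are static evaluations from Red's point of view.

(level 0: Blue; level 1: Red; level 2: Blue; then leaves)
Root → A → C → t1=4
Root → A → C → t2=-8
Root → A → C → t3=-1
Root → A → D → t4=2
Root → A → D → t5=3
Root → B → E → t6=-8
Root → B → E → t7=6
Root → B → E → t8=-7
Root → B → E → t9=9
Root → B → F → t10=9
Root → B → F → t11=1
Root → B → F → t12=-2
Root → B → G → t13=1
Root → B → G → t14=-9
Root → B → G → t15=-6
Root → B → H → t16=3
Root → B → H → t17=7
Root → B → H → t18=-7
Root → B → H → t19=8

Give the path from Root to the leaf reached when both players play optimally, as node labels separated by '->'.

Root -> B -> F -> t12

C (Blue): min(4, -8, -1) = -8
D (Blue): min(2, 3) = 2
A (Red): max(-8, 2) = 2
E (Blue): min(-8, 6, -7, 9) = -8
F (Blue): min(9, 1, -2) = -2
G (Blue): min(1, -9, -6) = -9
H (Blue): min(3, 7, -7, 8) = -7
B (Red): max(-8, -2, -9, -7) = -2
Root (Blue): min(2, -2) = -2
At Root, Blue picks B (lowest: -2).
At B, Red picks F (highest: -2).
At F, Blue picks t12 (lowest: -2).
Terminal value -2.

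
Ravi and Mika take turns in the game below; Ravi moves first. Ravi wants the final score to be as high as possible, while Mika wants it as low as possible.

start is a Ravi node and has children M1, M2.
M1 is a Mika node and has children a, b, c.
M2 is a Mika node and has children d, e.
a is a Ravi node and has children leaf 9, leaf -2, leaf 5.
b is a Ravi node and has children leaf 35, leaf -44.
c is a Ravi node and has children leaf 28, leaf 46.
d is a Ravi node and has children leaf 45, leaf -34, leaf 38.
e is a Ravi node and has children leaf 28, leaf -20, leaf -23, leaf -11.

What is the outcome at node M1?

a (Ravi): max(9, -2, 5) = 9
b (Ravi): max(35, -44) = 35
c (Ravi): max(28, 46) = 46
M1 (Mika): min(9, 35, 46) = 9

9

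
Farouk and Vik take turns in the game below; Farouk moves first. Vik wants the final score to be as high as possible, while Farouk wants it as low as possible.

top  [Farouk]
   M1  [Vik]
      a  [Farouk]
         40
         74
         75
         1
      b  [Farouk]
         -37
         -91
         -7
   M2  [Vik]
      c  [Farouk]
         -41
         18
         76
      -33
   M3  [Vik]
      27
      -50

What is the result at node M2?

-33

c (Farouk): min(-41, 18, 76) = -41
M2 (Vik): max(-41, -33) = -33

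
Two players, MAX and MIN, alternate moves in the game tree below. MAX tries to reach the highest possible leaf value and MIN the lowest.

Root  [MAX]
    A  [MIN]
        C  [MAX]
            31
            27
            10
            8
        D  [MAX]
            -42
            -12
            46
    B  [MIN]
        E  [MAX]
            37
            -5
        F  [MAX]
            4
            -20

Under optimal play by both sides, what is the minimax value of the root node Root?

31

C (MAX): max(31, 27, 10, 8) = 31
D (MAX): max(-42, -12, 46) = 46
A (MIN): min(31, 46) = 31
E (MAX): max(37, -5) = 37
F (MAX): max(4, -20) = 4
B (MIN): min(37, 4) = 4
Root (MAX): max(31, 4) = 31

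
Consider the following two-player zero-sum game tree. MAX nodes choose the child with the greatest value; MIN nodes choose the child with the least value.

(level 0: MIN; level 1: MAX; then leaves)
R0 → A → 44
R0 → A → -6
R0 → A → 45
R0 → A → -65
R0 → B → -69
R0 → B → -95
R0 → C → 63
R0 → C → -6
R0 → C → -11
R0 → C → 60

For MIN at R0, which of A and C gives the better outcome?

A

A (MAX): max(44, -6, 45, -65) = 45
C (MAX): max(63, -6, -11, 60) = 63
MIN prefers the lower value; A=45, C=63. A is better since 45 < 63.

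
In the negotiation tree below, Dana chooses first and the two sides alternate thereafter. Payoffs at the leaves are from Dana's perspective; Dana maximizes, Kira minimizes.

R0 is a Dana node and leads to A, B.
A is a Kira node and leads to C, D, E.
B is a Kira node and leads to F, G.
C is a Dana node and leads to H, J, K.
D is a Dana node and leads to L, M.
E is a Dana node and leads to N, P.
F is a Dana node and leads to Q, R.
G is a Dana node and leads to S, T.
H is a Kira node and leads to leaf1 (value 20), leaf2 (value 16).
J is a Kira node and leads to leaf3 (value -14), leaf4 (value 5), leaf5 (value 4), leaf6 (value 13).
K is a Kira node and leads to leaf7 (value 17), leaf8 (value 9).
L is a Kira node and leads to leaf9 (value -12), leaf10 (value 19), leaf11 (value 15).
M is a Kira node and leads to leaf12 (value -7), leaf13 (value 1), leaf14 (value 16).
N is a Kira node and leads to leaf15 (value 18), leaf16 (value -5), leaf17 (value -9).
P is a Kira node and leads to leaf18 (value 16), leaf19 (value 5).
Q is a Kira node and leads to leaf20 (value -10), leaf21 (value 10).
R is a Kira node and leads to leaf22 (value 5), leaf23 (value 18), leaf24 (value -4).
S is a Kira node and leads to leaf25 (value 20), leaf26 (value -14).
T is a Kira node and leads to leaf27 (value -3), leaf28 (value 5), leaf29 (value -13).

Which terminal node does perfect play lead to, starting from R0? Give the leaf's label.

leaf12

H (Kira): min(20, 16) = 16
J (Kira): min(-14, 5, 4, 13) = -14
K (Kira): min(17, 9) = 9
C (Dana): max(16, -14, 9) = 16
L (Kira): min(-12, 19, 15) = -12
M (Kira): min(-7, 1, 16) = -7
D (Dana): max(-12, -7) = -7
N (Kira): min(18, -5, -9) = -9
P (Kira): min(16, 5) = 5
E (Dana): max(-9, 5) = 5
A (Kira): min(16, -7, 5) = -7
Q (Kira): min(-10, 10) = -10
R (Kira): min(5, 18, -4) = -4
F (Dana): max(-10, -4) = -4
S (Kira): min(20, -14) = -14
T (Kira): min(-3, 5, -13) = -13
G (Dana): max(-14, -13) = -13
B (Kira): min(-4, -13) = -13
R0 (Dana): max(-7, -13) = -7
At R0, Dana picks A (highest: -7).
At A, Kira picks D (lowest: -7).
At D, Dana picks M (highest: -7).
At M, Kira picks leaf12 (lowest: -7).
Terminal value -7.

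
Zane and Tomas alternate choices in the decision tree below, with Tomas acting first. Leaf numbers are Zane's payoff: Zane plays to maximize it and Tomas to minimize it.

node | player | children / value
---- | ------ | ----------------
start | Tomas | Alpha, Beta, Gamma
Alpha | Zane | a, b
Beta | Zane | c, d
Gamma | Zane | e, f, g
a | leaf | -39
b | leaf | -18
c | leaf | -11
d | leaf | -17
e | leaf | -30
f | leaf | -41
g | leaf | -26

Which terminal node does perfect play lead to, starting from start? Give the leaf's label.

g

Alpha (Zane): max(-39, -18) = -18
Beta (Zane): max(-11, -17) = -11
Gamma (Zane): max(-30, -41, -26) = -26
start (Tomas): min(-18, -11, -26) = -26
At start, Tomas picks Gamma (lowest: -26).
At Gamma, Zane picks g (highest: -26).
Terminal value -26.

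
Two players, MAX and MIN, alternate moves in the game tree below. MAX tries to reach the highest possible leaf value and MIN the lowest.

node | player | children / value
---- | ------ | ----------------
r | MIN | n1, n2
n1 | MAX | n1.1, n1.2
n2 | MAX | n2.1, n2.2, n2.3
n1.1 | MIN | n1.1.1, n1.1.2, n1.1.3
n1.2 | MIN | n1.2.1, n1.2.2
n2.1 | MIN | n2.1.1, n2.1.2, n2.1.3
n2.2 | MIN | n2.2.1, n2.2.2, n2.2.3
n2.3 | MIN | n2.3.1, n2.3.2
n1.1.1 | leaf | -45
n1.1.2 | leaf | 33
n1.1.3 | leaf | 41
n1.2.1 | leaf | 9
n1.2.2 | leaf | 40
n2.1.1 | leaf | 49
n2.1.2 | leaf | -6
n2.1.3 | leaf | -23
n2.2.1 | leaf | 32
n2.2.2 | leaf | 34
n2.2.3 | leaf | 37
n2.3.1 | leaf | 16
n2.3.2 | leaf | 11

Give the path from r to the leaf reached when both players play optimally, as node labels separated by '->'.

r -> n1 -> n1.2 -> n1.2.1

n1.1 (MIN): min(-45, 33, 41) = -45
n1.2 (MIN): min(9, 40) = 9
n1 (MAX): max(-45, 9) = 9
n2.1 (MIN): min(49, -6, -23) = -23
n2.2 (MIN): min(32, 34, 37) = 32
n2.3 (MIN): min(16, 11) = 11
n2 (MAX): max(-23, 32, 11) = 32
r (MIN): min(9, 32) = 9
At r, MIN picks n1 (lowest: 9).
At n1, MAX picks n1.2 (highest: 9).
At n1.2, MIN picks n1.2.1 (lowest: 9).
Terminal value 9.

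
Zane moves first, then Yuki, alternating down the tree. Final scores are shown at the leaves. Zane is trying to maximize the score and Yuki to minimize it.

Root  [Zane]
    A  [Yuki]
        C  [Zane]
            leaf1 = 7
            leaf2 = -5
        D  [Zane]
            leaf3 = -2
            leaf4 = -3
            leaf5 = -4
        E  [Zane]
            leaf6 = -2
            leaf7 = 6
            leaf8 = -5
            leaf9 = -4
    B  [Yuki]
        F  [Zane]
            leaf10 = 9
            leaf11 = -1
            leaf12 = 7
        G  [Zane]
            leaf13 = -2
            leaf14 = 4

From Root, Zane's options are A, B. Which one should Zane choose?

B

C (Zane): max(7, -5) = 7
D (Zane): max(-2, -3, -4) = -2
E (Zane): max(-2, 6, -5, -4) = 6
A (Yuki): min(7, -2, 6) = -2
F (Zane): max(9, -1, 7) = 9
G (Zane): max(-2, 4) = 4
B (Yuki): min(9, 4) = 4
Root (Zane): max(-2, 4) = 4
Zane at Root wants the highest of {A=-2, B=4}, so chooses B.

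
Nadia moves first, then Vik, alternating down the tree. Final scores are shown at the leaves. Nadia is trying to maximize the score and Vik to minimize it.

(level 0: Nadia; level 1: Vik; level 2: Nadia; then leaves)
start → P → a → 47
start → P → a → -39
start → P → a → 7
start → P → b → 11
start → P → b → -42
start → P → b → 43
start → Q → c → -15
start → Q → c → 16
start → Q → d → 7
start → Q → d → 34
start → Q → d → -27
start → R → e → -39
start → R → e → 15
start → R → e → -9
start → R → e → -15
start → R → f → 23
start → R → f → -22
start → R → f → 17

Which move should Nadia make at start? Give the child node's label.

P

a (Nadia): max(47, -39, 7) = 47
b (Nadia): max(11, -42, 43) = 43
P (Vik): min(47, 43) = 43
c (Nadia): max(-15, 16) = 16
d (Nadia): max(7, 34, -27) = 34
Q (Vik): min(16, 34) = 16
e (Nadia): max(-39, 15, -9, -15) = 15
f (Nadia): max(23, -22, 17) = 23
R (Vik): min(15, 23) = 15
start (Nadia): max(43, 16, 15) = 43
Nadia at start wants the highest of {P=43, Q=16, R=15}, so chooses P.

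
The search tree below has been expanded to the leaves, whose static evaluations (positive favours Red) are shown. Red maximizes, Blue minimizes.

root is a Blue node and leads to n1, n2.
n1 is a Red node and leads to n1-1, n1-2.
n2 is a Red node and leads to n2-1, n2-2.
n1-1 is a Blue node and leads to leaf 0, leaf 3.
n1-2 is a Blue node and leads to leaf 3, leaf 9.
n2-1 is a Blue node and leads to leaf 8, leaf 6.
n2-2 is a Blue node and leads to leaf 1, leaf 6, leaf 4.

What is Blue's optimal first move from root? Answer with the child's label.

n1-1 (Blue): min(0, 3) = 0
n1-2 (Blue): min(3, 9) = 3
n1 (Red): max(0, 3) = 3
n2-1 (Blue): min(8, 6) = 6
n2-2 (Blue): min(1, 6, 4) = 1
n2 (Red): max(6, 1) = 6
root (Blue): min(3, 6) = 3
Blue at root wants the lowest of {n1=3, n2=6}, so chooses n1.

n1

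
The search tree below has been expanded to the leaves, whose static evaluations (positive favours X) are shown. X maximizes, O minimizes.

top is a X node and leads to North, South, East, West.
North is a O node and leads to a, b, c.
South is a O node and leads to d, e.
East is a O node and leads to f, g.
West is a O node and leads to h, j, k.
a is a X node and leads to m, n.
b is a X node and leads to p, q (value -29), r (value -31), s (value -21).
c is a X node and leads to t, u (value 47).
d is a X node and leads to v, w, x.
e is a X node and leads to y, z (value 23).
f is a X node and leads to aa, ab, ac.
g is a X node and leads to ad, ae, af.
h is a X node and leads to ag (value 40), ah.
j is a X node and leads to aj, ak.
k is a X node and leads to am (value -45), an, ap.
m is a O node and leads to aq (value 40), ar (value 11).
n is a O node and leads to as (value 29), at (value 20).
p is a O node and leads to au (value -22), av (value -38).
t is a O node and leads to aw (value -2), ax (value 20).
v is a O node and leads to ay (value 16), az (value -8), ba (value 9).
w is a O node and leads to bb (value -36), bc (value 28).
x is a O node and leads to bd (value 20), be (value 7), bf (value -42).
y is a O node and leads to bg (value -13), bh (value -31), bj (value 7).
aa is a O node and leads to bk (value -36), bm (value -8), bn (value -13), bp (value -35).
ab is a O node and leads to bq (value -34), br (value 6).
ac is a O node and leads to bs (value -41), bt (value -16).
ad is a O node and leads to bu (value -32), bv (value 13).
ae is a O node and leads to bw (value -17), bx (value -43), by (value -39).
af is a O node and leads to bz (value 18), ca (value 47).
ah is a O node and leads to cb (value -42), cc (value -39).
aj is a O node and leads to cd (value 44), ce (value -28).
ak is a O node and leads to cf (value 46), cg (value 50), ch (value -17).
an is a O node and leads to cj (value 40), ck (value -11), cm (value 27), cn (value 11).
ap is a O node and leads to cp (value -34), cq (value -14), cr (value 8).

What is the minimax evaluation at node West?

ah (O): min(-42, -39) = -42
h (X): max(40, -42) = 40
aj (O): min(44, -28) = -28
ak (O): min(46, 50, -17) = -17
j (X): max(-28, -17) = -17
an (O): min(40, -11, 27, 11) = -11
ap (O): min(-34, -14, 8) = -34
k (X): max(-45, -11, -34) = -11
West (O): min(40, -17, -11) = -17

-17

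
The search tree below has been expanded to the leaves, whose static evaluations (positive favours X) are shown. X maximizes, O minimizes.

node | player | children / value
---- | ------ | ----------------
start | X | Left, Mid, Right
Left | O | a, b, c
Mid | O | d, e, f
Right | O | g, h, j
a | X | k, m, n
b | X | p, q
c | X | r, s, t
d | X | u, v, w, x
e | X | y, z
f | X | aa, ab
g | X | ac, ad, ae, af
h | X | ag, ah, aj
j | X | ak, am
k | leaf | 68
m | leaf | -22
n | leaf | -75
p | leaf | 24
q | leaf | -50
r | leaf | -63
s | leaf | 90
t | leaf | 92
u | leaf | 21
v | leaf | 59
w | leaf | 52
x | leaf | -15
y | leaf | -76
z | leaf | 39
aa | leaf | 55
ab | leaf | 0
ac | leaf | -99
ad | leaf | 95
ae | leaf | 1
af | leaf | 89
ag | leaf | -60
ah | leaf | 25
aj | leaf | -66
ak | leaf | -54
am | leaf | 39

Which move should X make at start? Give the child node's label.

Mid

a (X): max(68, -22, -75) = 68
b (X): max(24, -50) = 24
c (X): max(-63, 90, 92) = 92
Left (O): min(68, 24, 92) = 24
d (X): max(21, 59, 52, -15) = 59
e (X): max(-76, 39) = 39
f (X): max(55, 0) = 55
Mid (O): min(59, 39, 55) = 39
g (X): max(-99, 95, 1, 89) = 95
h (X): max(-60, 25, -66) = 25
j (X): max(-54, 39) = 39
Right (O): min(95, 25, 39) = 25
start (X): max(24, 39, 25) = 39
X at start wants the highest of {Left=24, Mid=39, Right=25}, so chooses Mid.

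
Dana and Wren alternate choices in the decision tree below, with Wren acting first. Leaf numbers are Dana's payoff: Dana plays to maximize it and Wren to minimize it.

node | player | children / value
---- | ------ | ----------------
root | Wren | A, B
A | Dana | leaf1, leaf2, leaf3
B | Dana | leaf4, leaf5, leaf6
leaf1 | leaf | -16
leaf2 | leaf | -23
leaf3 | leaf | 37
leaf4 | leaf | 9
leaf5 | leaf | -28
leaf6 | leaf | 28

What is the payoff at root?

A (Dana): max(-16, -23, 37) = 37
B (Dana): max(9, -28, 28) = 28
root (Wren): min(37, 28) = 28

28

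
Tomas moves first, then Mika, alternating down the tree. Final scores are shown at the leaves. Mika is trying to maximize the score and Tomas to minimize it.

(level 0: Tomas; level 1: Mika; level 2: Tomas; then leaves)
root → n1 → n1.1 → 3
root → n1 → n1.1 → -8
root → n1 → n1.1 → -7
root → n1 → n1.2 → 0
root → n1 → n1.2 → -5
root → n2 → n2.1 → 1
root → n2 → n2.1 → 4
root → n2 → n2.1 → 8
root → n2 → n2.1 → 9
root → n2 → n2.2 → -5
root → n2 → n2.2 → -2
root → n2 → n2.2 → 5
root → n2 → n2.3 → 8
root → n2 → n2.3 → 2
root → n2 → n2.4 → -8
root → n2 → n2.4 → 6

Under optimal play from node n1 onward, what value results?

-5

n1.1 (Tomas): min(3, -8, -7) = -8
n1.2 (Tomas): min(0, -5) = -5
n1 (Mika): max(-8, -5) = -5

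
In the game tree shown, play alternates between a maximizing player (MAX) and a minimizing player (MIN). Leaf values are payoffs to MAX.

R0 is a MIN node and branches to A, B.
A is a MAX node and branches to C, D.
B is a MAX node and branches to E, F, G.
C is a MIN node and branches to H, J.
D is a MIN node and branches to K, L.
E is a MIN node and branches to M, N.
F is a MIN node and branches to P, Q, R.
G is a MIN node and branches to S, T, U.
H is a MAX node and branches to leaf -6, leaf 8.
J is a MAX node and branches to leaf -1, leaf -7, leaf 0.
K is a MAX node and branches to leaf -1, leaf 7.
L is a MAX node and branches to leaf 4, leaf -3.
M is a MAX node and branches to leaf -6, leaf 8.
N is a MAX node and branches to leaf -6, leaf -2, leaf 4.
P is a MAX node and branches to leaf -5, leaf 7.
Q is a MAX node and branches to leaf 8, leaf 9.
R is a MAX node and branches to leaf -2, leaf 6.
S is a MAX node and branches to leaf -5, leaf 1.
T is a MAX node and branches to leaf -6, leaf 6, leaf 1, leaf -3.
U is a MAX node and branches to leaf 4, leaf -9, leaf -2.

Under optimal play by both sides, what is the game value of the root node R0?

H (MAX): max(-6, 8) = 8
J (MAX): max(-1, -7, 0) = 0
C (MIN): min(8, 0) = 0
K (MAX): max(-1, 7) = 7
L (MAX): max(4, -3) = 4
D (MIN): min(7, 4) = 4
A (MAX): max(0, 4) = 4
M (MAX): max(-6, 8) = 8
N (MAX): max(-6, -2, 4) = 4
E (MIN): min(8, 4) = 4
P (MAX): max(-5, 7) = 7
Q (MAX): max(8, 9) = 9
R (MAX): max(-2, 6) = 6
F (MIN): min(7, 9, 6) = 6
S (MAX): max(-5, 1) = 1
T (MAX): max(-6, 6, 1, -3) = 6
U (MAX): max(4, -9, -2) = 4
G (MIN): min(1, 6, 4) = 1
B (MAX): max(4, 6, 1) = 6
R0 (MIN): min(4, 6) = 4

4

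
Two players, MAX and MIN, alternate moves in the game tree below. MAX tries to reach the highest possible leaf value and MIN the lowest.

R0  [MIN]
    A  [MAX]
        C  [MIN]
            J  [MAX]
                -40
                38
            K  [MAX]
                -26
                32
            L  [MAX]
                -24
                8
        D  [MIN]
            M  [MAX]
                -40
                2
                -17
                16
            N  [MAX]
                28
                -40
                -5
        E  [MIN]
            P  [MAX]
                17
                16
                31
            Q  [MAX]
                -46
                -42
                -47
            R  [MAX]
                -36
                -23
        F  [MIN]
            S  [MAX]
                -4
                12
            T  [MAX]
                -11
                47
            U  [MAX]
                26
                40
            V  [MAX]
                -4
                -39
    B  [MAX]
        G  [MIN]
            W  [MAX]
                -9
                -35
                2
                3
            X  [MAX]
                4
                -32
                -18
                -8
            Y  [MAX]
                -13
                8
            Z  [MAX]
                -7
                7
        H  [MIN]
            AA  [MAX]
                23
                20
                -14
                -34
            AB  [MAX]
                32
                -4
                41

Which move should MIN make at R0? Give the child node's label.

J (MAX): max(-40, 38) = 38
K (MAX): max(-26, 32) = 32
L (MAX): max(-24, 8) = 8
C (MIN): min(38, 32, 8) = 8
M (MAX): max(-40, 2, -17, 16) = 16
N (MAX): max(28, -40, -5) = 28
D (MIN): min(16, 28) = 16
P (MAX): max(17, 16, 31) = 31
Q (MAX): max(-46, -42, -47) = -42
R (MAX): max(-36, -23) = -23
E (MIN): min(31, -42, -23) = -42
S (MAX): max(-4, 12) = 12
T (MAX): max(-11, 47) = 47
U (MAX): max(26, 40) = 40
V (MAX): max(-4, -39) = -4
F (MIN): min(12, 47, 40, -4) = -4
A (MAX): max(8, 16, -42, -4) = 16
W (MAX): max(-9, -35, 2, 3) = 3
X (MAX): max(4, -32, -18, -8) = 4
Y (MAX): max(-13, 8) = 8
Z (MAX): max(-7, 7) = 7
G (MIN): min(3, 4, 8, 7) = 3
AA (MAX): max(23, 20, -14, -34) = 23
AB (MAX): max(32, -4, 41) = 41
H (MIN): min(23, 41) = 23
B (MAX): max(3, 23) = 23
R0 (MIN): min(16, 23) = 16
MIN at R0 wants the lowest of {A=16, B=23}, so chooses A.

A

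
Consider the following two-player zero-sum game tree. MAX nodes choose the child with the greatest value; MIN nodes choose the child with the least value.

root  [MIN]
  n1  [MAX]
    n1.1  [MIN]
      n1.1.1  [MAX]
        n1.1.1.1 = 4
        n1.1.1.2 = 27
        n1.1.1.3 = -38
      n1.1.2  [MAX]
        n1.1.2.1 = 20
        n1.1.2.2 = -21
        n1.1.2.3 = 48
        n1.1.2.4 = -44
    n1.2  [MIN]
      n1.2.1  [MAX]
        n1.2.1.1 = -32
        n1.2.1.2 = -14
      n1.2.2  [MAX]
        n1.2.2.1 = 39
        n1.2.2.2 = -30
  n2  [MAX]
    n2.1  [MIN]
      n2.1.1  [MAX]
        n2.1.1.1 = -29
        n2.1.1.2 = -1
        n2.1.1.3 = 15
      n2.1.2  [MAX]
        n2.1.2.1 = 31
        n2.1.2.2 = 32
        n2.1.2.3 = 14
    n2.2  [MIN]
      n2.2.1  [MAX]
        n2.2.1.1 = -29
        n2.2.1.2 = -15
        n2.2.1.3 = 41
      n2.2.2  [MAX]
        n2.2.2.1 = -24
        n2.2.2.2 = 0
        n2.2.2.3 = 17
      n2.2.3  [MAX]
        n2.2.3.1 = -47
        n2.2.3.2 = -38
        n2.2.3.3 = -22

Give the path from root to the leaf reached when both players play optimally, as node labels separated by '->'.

root -> n2 -> n2.1 -> n2.1.1 -> n2.1.1.3

n1.1.1 (MAX): max(4, 27, -38) = 27
n1.1.2 (MAX): max(20, -21, 48, -44) = 48
n1.1 (MIN): min(27, 48) = 27
n1.2.1 (MAX): max(-32, -14) = -14
n1.2.2 (MAX): max(39, -30) = 39
n1.2 (MIN): min(-14, 39) = -14
n1 (MAX): max(27, -14) = 27
n2.1.1 (MAX): max(-29, -1, 15) = 15
n2.1.2 (MAX): max(31, 32, 14) = 32
n2.1 (MIN): min(15, 32) = 15
n2.2.1 (MAX): max(-29, -15, 41) = 41
n2.2.2 (MAX): max(-24, 0, 17) = 17
n2.2.3 (MAX): max(-47, -38, -22) = -22
n2.2 (MIN): min(41, 17, -22) = -22
n2 (MAX): max(15, -22) = 15
root (MIN): min(27, 15) = 15
At root, MIN picks n2 (lowest: 15).
At n2, MAX picks n2.1 (highest: 15).
At n2.1, MIN picks n2.1.1 (lowest: 15).
At n2.1.1, MAX picks n2.1.1.3 (highest: 15).
Terminal value 15.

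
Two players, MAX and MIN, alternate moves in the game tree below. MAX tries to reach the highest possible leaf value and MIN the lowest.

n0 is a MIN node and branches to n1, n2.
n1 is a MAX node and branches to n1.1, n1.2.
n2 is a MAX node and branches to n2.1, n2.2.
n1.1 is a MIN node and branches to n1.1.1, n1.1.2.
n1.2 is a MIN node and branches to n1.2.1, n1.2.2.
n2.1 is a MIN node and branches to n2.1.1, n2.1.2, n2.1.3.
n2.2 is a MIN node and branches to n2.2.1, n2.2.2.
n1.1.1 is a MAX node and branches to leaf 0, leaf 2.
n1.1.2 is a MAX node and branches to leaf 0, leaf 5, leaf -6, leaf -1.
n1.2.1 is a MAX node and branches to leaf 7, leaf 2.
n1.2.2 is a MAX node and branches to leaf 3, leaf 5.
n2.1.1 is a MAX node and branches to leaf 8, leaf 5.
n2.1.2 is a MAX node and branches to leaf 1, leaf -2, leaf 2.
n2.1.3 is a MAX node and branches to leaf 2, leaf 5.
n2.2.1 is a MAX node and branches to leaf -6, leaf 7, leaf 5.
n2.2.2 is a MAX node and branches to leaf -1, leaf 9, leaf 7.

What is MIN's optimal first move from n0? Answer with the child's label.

n1.1.1 (MAX): max(0, 2) = 2
n1.1.2 (MAX): max(0, 5, -6, -1) = 5
n1.1 (MIN): min(2, 5) = 2
n1.2.1 (MAX): max(7, 2) = 7
n1.2.2 (MAX): max(3, 5) = 5
n1.2 (MIN): min(7, 5) = 5
n1 (MAX): max(2, 5) = 5
n2.1.1 (MAX): max(8, 5) = 8
n2.1.2 (MAX): max(1, -2, 2) = 2
n2.1.3 (MAX): max(2, 5) = 5
n2.1 (MIN): min(8, 2, 5) = 2
n2.2.1 (MAX): max(-6, 7, 5) = 7
n2.2.2 (MAX): max(-1, 9, 7) = 9
n2.2 (MIN): min(7, 9) = 7
n2 (MAX): max(2, 7) = 7
n0 (MIN): min(5, 7) = 5
MIN at n0 wants the lowest of {n1=5, n2=7}, so chooses n1.

n1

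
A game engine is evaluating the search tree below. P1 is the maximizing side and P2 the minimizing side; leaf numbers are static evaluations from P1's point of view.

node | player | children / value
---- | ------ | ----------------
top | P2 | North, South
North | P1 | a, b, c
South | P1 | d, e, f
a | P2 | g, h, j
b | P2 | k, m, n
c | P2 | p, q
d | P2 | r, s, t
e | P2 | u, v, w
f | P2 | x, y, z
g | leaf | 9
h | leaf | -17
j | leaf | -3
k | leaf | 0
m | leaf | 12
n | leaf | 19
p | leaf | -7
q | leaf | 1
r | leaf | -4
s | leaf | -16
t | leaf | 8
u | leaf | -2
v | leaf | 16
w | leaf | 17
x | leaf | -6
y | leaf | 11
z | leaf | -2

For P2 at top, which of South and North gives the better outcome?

d (P2): min(-4, -16, 8) = -16
e (P2): min(-2, 16, 17) = -2
f (P2): min(-6, 11, -2) = -6
South (P1): max(-16, -2, -6) = -2
a (P2): min(9, -17, -3) = -17
b (P2): min(0, 12, 19) = 0
c (P2): min(-7, 1) = -7
North (P1): max(-17, 0, -7) = 0
P2 prefers the lower value; South=-2, North=0. South is better since -2 < 0.

South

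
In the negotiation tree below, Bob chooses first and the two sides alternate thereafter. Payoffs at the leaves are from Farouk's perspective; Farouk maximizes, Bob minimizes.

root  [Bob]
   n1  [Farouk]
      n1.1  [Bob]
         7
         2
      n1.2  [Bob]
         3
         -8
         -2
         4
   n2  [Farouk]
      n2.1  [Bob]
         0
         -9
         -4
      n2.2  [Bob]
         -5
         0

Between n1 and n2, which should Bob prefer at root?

n1.1 (Bob): min(7, 2) = 2
n1.2 (Bob): min(3, -8, -2, 4) = -8
n1 (Farouk): max(2, -8) = 2
n2.1 (Bob): min(0, -9, -4) = -9
n2.2 (Bob): min(-5, 0) = -5
n2 (Farouk): max(-9, -5) = -5
Bob prefers the lower value; n1=2, n2=-5. n2 is better since -5 < 2.

n2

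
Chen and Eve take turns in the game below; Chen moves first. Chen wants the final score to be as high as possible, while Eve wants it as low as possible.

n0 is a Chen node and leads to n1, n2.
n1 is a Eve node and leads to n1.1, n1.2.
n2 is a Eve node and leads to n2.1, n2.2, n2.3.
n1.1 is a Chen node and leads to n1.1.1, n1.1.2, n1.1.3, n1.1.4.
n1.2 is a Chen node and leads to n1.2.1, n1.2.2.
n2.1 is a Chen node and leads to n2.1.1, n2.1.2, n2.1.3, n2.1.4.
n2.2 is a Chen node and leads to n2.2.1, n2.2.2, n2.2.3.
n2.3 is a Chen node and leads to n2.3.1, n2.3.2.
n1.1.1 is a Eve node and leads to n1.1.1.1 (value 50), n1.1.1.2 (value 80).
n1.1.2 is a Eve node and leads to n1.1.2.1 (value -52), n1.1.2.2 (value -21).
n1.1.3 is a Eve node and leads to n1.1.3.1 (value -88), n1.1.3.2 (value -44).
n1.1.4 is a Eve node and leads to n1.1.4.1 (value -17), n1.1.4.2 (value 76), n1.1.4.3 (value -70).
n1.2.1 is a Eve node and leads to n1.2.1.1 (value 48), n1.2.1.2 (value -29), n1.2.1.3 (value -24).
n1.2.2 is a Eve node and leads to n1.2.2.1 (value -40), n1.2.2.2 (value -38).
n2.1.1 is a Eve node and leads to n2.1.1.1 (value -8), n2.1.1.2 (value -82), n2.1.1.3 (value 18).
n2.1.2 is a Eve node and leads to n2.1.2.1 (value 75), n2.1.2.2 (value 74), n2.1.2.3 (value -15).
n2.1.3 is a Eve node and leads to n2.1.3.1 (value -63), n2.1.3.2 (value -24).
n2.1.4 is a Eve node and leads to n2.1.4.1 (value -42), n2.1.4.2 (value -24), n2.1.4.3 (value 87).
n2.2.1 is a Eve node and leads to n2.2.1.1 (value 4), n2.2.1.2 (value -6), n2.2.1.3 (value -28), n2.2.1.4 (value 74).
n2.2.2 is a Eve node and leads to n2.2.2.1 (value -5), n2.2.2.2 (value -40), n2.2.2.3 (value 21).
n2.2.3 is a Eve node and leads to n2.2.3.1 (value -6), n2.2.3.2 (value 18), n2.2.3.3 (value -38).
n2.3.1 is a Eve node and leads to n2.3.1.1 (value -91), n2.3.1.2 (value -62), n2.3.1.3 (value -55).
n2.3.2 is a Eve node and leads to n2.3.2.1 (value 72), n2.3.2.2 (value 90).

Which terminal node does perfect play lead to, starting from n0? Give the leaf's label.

n2.2.1.3

n1.1.1 (Eve): min(50, 80) = 50
n1.1.2 (Eve): min(-52, -21) = -52
n1.1.3 (Eve): min(-88, -44) = -88
n1.1.4 (Eve): min(-17, 76, -70) = -70
n1.1 (Chen): max(50, -52, -88, -70) = 50
n1.2.1 (Eve): min(48, -29, -24) = -29
n1.2.2 (Eve): min(-40, -38) = -40
n1.2 (Chen): max(-29, -40) = -29
n1 (Eve): min(50, -29) = -29
n2.1.1 (Eve): min(-8, -82, 18) = -82
n2.1.2 (Eve): min(75, 74, -15) = -15
n2.1.3 (Eve): min(-63, -24) = -63
n2.1.4 (Eve): min(-42, -24, 87) = -42
n2.1 (Chen): max(-82, -15, -63, -42) = -15
n2.2.1 (Eve): min(4, -6, -28, 74) = -28
n2.2.2 (Eve): min(-5, -40, 21) = -40
n2.2.3 (Eve): min(-6, 18, -38) = -38
n2.2 (Chen): max(-28, -40, -38) = -28
n2.3.1 (Eve): min(-91, -62, -55) = -91
n2.3.2 (Eve): min(72, 90) = 72
n2.3 (Chen): max(-91, 72) = 72
n2 (Eve): min(-15, -28, 72) = -28
n0 (Chen): max(-29, -28) = -28
At n0, Chen picks n2 (highest: -28).
At n2, Eve picks n2.2 (lowest: -28).
At n2.2, Chen picks n2.2.1 (highest: -28).
At n2.2.1, Eve picks n2.2.1.3 (lowest: -28).
Terminal value -28.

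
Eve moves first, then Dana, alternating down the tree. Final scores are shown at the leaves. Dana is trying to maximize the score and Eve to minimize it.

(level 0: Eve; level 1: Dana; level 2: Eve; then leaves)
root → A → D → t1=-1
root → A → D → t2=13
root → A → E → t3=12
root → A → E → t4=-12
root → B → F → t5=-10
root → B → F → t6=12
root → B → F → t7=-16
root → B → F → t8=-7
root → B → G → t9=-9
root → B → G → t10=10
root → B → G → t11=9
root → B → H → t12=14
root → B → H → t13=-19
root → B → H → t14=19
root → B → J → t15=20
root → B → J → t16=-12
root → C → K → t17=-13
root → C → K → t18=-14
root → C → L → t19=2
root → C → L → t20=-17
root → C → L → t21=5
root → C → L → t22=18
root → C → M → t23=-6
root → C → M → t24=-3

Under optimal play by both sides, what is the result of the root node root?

-9

D (Eve): min(-1, 13) = -1
E (Eve): min(12, -12) = -12
A (Dana): max(-1, -12) = -1
F (Eve): min(-10, 12, -16, -7) = -16
G (Eve): min(-9, 10, 9) = -9
H (Eve): min(14, -19, 19) = -19
J (Eve): min(20, -12) = -12
B (Dana): max(-16, -9, -19, -12) = -9
K (Eve): min(-13, -14) = -14
L (Eve): min(2, -17, 5, 18) = -17
M (Eve): min(-6, -3) = -6
C (Dana): max(-14, -17, -6) = -6
root (Eve): min(-1, -9, -6) = -9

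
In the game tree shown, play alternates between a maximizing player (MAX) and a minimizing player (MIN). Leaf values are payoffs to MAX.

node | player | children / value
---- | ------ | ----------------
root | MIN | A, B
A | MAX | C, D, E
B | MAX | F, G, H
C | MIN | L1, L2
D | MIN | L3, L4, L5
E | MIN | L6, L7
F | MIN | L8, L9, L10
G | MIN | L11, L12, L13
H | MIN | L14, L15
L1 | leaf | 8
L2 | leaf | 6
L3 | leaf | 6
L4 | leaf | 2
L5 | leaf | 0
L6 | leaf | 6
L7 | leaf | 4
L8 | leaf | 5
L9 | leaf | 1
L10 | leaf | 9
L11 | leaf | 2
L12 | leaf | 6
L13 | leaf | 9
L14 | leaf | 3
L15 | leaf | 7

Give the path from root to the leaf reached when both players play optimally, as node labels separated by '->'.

root -> B -> H -> L14

C (MIN): min(8, 6) = 6
D (MIN): min(6, 2, 0) = 0
E (MIN): min(6, 4) = 4
A (MAX): max(6, 0, 4) = 6
F (MIN): min(5, 1, 9) = 1
G (MIN): min(2, 6, 9) = 2
H (MIN): min(3, 7) = 3
B (MAX): max(1, 2, 3) = 3
root (MIN): min(6, 3) = 3
At root, MIN picks B (lowest: 3).
At B, MAX picks H (highest: 3).
At H, MIN picks L14 (lowest: 3).
Terminal value 3.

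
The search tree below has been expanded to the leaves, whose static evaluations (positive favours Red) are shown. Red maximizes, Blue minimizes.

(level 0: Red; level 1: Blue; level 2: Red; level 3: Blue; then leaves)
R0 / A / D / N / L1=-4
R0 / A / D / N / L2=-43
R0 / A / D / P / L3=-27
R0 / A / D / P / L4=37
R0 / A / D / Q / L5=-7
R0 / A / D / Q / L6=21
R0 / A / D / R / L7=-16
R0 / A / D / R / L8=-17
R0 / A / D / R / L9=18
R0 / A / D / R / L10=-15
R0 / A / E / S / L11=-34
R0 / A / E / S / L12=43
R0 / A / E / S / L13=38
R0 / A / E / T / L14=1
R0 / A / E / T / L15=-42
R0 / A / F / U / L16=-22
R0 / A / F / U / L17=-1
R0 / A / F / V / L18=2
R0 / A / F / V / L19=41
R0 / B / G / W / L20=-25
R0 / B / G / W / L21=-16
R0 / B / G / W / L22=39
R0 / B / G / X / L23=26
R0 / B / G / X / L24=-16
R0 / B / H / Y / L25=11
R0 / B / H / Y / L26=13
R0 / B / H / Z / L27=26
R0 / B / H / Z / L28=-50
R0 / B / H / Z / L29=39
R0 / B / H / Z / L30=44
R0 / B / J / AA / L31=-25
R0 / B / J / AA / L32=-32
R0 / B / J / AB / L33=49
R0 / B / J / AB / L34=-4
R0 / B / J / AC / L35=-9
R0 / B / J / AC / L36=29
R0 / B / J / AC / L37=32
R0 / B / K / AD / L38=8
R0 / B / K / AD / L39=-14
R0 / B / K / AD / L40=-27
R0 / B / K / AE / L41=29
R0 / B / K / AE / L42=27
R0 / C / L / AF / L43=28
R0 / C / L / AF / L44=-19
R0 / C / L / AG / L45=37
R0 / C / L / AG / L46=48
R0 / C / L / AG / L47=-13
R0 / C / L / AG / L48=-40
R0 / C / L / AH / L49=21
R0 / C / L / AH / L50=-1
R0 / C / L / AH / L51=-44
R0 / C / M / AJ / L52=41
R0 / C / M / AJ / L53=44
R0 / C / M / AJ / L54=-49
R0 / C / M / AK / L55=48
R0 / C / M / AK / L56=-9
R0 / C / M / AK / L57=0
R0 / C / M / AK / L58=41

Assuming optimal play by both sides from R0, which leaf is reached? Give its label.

L24

N (Blue): min(-4, -43) = -43
P (Blue): min(-27, 37) = -27
Q (Blue): min(-7, 21) = -7
R (Blue): min(-16, -17, 18, -15) = -17
D (Red): max(-43, -27, -7, -17) = -7
S (Blue): min(-34, 43, 38) = -34
T (Blue): min(1, -42) = -42
E (Red): max(-34, -42) = -34
U (Blue): min(-22, -1) = -22
V (Blue): min(2, 41) = 2
F (Red): max(-22, 2) = 2
A (Blue): min(-7, -34, 2) = -34
W (Blue): min(-25, -16, 39) = -25
X (Blue): min(26, -16) = -16
G (Red): max(-25, -16) = -16
Y (Blue): min(11, 13) = 11
Z (Blue): min(26, -50, 39, 44) = -50
H (Red): max(11, -50) = 11
AA (Blue): min(-25, -32) = -32
AB (Blue): min(49, -4) = -4
AC (Blue): min(-9, 29, 32) = -9
J (Red): max(-32, -4, -9) = -4
AD (Blue): min(8, -14, -27) = -27
AE (Blue): min(29, 27) = 27
K (Red): max(-27, 27) = 27
B (Blue): min(-16, 11, -4, 27) = -16
AF (Blue): min(28, -19) = -19
AG (Blue): min(37, 48, -13, -40) = -40
AH (Blue): min(21, -1, -44) = -44
L (Red): max(-19, -40, -44) = -19
AJ (Blue): min(41, 44, -49) = -49
AK (Blue): min(48, -9, 0, 41) = -9
M (Red): max(-49, -9) = -9
C (Blue): min(-19, -9) = -19
R0 (Red): max(-34, -16, -19) = -16
At R0, Red picks B (highest: -16).
At B, Blue picks G (lowest: -16).
At G, Red picks X (highest: -16).
At X, Blue picks L24 (lowest: -16).
Terminal value -16.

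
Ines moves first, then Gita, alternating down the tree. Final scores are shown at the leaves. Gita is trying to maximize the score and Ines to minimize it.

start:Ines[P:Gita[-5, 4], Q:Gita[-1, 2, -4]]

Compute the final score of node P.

P (Gita): max(-5, 4) = 4

4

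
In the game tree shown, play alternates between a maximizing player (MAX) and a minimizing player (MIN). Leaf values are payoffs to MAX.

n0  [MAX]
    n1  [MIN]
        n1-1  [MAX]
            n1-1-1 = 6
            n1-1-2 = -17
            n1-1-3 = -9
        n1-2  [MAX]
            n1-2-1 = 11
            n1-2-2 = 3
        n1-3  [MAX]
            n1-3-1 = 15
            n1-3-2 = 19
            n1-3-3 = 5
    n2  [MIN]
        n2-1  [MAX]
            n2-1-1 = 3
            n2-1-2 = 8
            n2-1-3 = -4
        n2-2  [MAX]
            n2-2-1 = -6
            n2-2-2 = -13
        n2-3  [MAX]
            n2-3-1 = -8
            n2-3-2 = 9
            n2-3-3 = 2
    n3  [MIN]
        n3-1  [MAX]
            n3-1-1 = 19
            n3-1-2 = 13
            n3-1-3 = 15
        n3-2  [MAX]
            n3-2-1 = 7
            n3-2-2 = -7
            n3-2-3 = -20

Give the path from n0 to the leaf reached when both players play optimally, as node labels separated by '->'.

n1-1 (MAX): max(6, -17, -9) = 6
n1-2 (MAX): max(11, 3) = 11
n1-3 (MAX): max(15, 19, 5) = 19
n1 (MIN): min(6, 11, 19) = 6
n2-1 (MAX): max(3, 8, -4) = 8
n2-2 (MAX): max(-6, -13) = -6
n2-3 (MAX): max(-8, 9, 2) = 9
n2 (MIN): min(8, -6, 9) = -6
n3-1 (MAX): max(19, 13, 15) = 19
n3-2 (MAX): max(7, -7, -20) = 7
n3 (MIN): min(19, 7) = 7
n0 (MAX): max(6, -6, 7) = 7
At n0, MAX picks n3 (highest: 7).
At n3, MIN picks n3-2 (lowest: 7).
At n3-2, MAX picks n3-2-1 (highest: 7).
Terminal value 7.

n0 -> n3 -> n3-2 -> n3-2-1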